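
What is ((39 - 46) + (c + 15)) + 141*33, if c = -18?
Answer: 4643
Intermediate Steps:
((39 - 46) + (c + 15)) + 141*33 = ((39 - 46) + (-18 + 15)) + 141*33 = (-7 - 3) + 4653 = -10 + 4653 = 4643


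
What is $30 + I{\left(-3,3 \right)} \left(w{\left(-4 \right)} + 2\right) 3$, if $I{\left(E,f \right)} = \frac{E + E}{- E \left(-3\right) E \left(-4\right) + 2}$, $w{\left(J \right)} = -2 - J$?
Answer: $\frac{1626}{53} \approx 30.679$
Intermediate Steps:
$I{\left(E,f \right)} = \frac{2 E}{2 - 12 E^{2}}$ ($I{\left(E,f \right)} = \frac{2 E}{3 E E \left(-4\right) + 2} = \frac{2 E}{3 E^{2} \left(-4\right) + 2} = \frac{2 E}{- 12 E^{2} + 2} = \frac{2 E}{2 - 12 E^{2}}$)
$30 + I{\left(-3,3 \right)} \left(w{\left(-4 \right)} + 2\right) 3 = 30 + \left(-1\right) \left(-3\right) \frac{1}{-1 + 6 \left(-3\right)^{2}} \left(\left(-2 - -4\right) + 2\right) 3 = 30 + \left(-1\right) \left(-3\right) \frac{1}{-1 + 6 \cdot 9} \left(\left(-2 + 4\right) + 2\right) 3 = 30 + \left(-1\right) \left(-3\right) \frac{1}{-1 + 54} \left(2 + 2\right) 3 = 30 + \left(-1\right) \left(-3\right) \frac{1}{53} \cdot 4 \cdot 3 = 30 + \left(-1\right) \left(-3\right) \frac{1}{53} \cdot 12 = 30 + \frac{3}{53} \cdot 12 = 30 + \frac{36}{53} = \frac{1626}{53}$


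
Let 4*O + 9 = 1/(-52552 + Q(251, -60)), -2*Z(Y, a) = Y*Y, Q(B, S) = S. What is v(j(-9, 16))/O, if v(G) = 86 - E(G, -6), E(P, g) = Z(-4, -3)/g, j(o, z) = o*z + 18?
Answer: -53453792/1420527 ≈ -37.630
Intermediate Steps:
Z(Y, a) = -Y²/2 (Z(Y, a) = -Y*Y/2 = -Y²/2)
j(o, z) = 18 + o*z
E(P, g) = -8/g (E(P, g) = (-½*(-4)²)/g = (-½*16)/g = -8/g)
v(G) = 254/3 (v(G) = 86 - (-8)/(-6) = 86 - (-8)*(-1)/6 = 86 - 1*4/3 = 86 - 4/3 = 254/3)
O = -473509/210448 (O = -9/4 + 1/(4*(-52552 - 60)) = -9/4 + (¼)/(-52612) = -9/4 + (¼)*(-1/52612) = -9/4 - 1/210448 = -473509/210448 ≈ -2.2500)
v(j(-9, 16))/O = 254/(3*(-473509/210448)) = (254/3)*(-210448/473509) = -53453792/1420527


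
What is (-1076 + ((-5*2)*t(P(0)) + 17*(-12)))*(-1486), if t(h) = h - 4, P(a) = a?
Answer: 1842640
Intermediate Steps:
t(h) = -4 + h
(-1076 + ((-5*2)*t(P(0)) + 17*(-12)))*(-1486) = (-1076 + ((-5*2)*(-4 + 0) + 17*(-12)))*(-1486) = (-1076 + (-10*(-4) - 204))*(-1486) = (-1076 + (40 - 204))*(-1486) = (-1076 - 164)*(-1486) = -1240*(-1486) = 1842640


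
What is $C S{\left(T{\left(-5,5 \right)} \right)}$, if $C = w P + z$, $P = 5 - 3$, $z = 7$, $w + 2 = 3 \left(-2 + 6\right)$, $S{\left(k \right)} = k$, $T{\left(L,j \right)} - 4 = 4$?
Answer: $216$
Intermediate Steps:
$T{\left(L,j \right)} = 8$ ($T{\left(L,j \right)} = 4 + 4 = 8$)
$w = 10$ ($w = -2 + 3 \left(-2 + 6\right) = -2 + 3 \cdot 4 = -2 + 12 = 10$)
$P = 2$
$C = 27$ ($C = 10 \cdot 2 + 7 = 20 + 7 = 27$)
$C S{\left(T{\left(-5,5 \right)} \right)} = 27 \cdot 8 = 216$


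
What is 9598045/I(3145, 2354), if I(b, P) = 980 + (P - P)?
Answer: 1919609/196 ≈ 9793.9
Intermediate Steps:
I(b, P) = 980 (I(b, P) = 980 + 0 = 980)
9598045/I(3145, 2354) = 9598045/980 = 9598045*(1/980) = 1919609/196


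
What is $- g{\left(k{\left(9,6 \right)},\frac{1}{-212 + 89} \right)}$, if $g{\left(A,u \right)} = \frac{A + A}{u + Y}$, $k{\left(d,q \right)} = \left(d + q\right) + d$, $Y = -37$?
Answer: $\frac{738}{569} \approx 1.297$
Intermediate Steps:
$k{\left(d,q \right)} = q + 2 d$
$g{\left(A,u \right)} = \frac{2 A}{-37 + u}$ ($g{\left(A,u \right)} = \frac{A + A}{u - 37} = \frac{2 A}{-37 + u}$)
$- g{\left(k{\left(9,6 \right)},\frac{1}{-212 + 89} \right)} = - \frac{2 \left(6 + 2 \cdot 9\right)}{-37 + \frac{1}{-212 + 89}} = - \frac{2 \left(6 + 18\right)}{-37 + \frac{1}{-123}} = - \frac{2 \cdot 24}{-37 - \frac{1}{123}} = - \frac{2 \cdot 24}{- \frac{4552}{123}} = - \frac{2 \cdot 24 \left(-123\right)}{4552} = \left(-1\right) \left(- \frac{738}{569}\right) = \frac{738}{569}$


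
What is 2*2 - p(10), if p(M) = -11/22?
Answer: 9/2 ≈ 4.5000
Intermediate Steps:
p(M) = -½ (p(M) = -11*1/22 = -½)
2*2 - p(10) = 2*2 - 1*(-½) = 4 + ½ = 9/2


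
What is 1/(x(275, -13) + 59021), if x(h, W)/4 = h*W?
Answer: 1/44721 ≈ 2.2361e-5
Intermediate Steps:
x(h, W) = 4*W*h (x(h, W) = 4*(h*W) = 4*(W*h) = 4*W*h)
1/(x(275, -13) + 59021) = 1/(4*(-13)*275 + 59021) = 1/(-14300 + 59021) = 1/44721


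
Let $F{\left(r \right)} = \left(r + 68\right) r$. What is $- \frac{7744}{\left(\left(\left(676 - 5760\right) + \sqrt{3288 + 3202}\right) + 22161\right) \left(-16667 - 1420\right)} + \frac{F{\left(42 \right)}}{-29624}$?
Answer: $- \frac{870150047710141}{5580404727106194} - \frac{7744 \sqrt{6490}}{5274484619193} \approx -0.15593$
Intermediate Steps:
$F{\left(r \right)} = r \left(68 + r\right)$ ($F{\left(r \right)} = \left(68 + r\right) r = r \left(68 + r\right)$)
$- \frac{7744}{\left(\left(\left(676 - 5760\right) + \sqrt{3288 + 3202}\right) + 22161\right) \left(-16667 - 1420\right)} + \frac{F{\left(42 \right)}}{-29624} = - \frac{7744}{\left(\left(\left(676 - 5760\right) + \sqrt{3288 + 3202}\right) + 22161\right) \left(-16667 - 1420\right)} + \frac{42 \left(68 + 42\right)}{-29624} = - \frac{7744}{\left(\left(-5084 + \sqrt{6490}\right) + 22161\right) \left(-18087\right)} + 42 \cdot 110 \left(- \frac{1}{29624}\right) = - \frac{7744}{\left(17077 + \sqrt{6490}\right) \left(-18087\right)} + 4620 \left(- \frac{1}{29624}\right) = - \frac{7744}{-308871699 - 18087 \sqrt{6490}} - \frac{165}{1058} = - \frac{165}{1058} - \frac{7744}{-308871699 - 18087 \sqrt{6490}}$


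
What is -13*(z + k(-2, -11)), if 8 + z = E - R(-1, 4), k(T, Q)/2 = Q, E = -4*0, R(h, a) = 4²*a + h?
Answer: 1209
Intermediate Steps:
R(h, a) = h + 16*a (R(h, a) = 16*a + h = h + 16*a)
E = 0
k(T, Q) = 2*Q
z = -71 (z = -8 + (0 - (-1 + 16*4)) = -8 + (0 - (-1 + 64)) = -8 + (0 - 1*63) = -8 + (0 - 63) = -8 - 63 = -71)
-13*(z + k(-2, -11)) = -13*(-71 + 2*(-11)) = -13*(-71 - 22) = -13*(-93) = 1209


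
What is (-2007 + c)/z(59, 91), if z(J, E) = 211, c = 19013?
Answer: 17006/211 ≈ 80.597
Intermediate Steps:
(-2007 + c)/z(59, 91) = (-2007 + 19013)/211 = 17006*(1/211) = 17006/211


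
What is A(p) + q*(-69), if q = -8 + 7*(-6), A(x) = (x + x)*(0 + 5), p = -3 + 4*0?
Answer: 3420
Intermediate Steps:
p = -3 (p = -3 + 0 = -3)
A(x) = 10*x (A(x) = (2*x)*5 = 10*x)
q = -50 (q = -8 - 42 = -50)
A(p) + q*(-69) = 10*(-3) - 50*(-69) = -30 + 3450 = 3420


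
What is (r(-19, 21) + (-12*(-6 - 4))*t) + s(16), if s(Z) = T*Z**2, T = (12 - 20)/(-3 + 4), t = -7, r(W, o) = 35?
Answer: -2853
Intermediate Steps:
T = -8 (T = -8/1 = -8*1 = -8)
s(Z) = -8*Z**2
(r(-19, 21) + (-12*(-6 - 4))*t) + s(16) = (35 - 12*(-6 - 4)*(-7)) - 8*16**2 = (35 - 12*(-10)*(-7)) - 8*256 = (35 + 120*(-7)) - 2048 = (35 - 840) - 2048 = -805 - 2048 = -2853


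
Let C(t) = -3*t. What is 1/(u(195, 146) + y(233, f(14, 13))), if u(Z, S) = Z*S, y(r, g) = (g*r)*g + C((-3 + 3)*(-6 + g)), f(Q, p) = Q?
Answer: 1/74138 ≈ 1.3488e-5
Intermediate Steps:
y(r, g) = r*g**2 (y(r, g) = (g*r)*g - 3*(-3 + 3)*(-6 + g) = r*g**2 - 0*(-6 + g) = r*g**2 - 3*0 = r*g**2 + 0 = r*g**2)
u(Z, S) = S*Z
1/(u(195, 146) + y(233, f(14, 13))) = 1/(146*195 + 233*14**2) = 1/(28470 + 233*196) = 1/(28470 + 45668) = 1/74138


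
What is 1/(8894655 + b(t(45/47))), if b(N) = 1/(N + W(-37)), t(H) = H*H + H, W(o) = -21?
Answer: 42249/375790276886 ≈ 1.1243e-7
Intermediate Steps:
t(H) = H + H² (t(H) = H² + H = H + H²)
b(N) = 1/(-21 + N) (b(N) = 1/(N - 21) = 1/(-21 + N))
1/(8894655 + b(t(45/47))) = 1/(8894655 + 1/(-21 + (45/47)*(1 + 45/47))) = 1/(8894655 + 1/(-21 + (45*(1/47))*(1 + 45*(1/47)))) = 1/(8894655 + 1/(-21 + 45*(1 + 45/47)/47)) = 1/(8894655 + 1/(-21 + (45/47)*(92/47))) = 1/(8894655 + 1/(-21 + 4140/2209)) = 1/(8894655 + 1/(-42249/2209)) = 1/(8894655 - 2209/42249) = 1/(375790276886/42249) = 42249/375790276886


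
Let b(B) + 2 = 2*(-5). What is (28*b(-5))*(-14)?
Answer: 4704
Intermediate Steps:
b(B) = -12 (b(B) = -2 + 2*(-5) = -2 - 10 = -12)
(28*b(-5))*(-14) = (28*(-12))*(-14) = -336*(-14) = 4704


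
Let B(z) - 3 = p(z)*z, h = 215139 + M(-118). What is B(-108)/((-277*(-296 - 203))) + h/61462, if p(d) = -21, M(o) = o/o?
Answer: 14938438211/4247731013 ≈ 3.5168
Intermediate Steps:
M(o) = 1
h = 215140 (h = 215139 + 1 = 215140)
B(z) = 3 - 21*z
B(-108)/((-277*(-296 - 203))) + h/61462 = (3 - 21*(-108))/((-277*(-296 - 203))) + 215140/61462 = (3 + 2268)/((-277*(-499))) + 215140*(1/61462) = 2271/138223 + 107570/30731 = 14938438211/4247731013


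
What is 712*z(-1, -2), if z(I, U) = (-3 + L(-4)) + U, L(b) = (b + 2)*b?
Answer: 2136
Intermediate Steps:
L(b) = b*(2 + b) (L(b) = (2 + b)*b = b*(2 + b))
z(I, U) = 5 + U (z(I, U) = (-3 - 4*(2 - 4)) + U = (-3 - 4*(-2)) + U = (-3 + 8) + U = 5 + U)
712*z(-1, -2) = 712*(5 - 2) = 712*3 = 2136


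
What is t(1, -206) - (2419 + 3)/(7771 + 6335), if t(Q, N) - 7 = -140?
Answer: -939260/7053 ≈ -133.17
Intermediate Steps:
t(Q, N) = -133 (t(Q, N) = 7 - 140 = -133)
t(1, -206) - (2419 + 3)/(7771 + 6335) = -133 - (2419 + 3)/(7771 + 6335) = -133 - 2422/14106 = -133 - 1*1211/7053 = -133 - 1211/7053 = -939260/7053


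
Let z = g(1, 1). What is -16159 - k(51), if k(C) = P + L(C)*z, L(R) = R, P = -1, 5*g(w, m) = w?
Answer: -80841/5 ≈ -16168.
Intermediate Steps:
g(w, m) = w/5
z = 1/5 (z = (1/5)*1 = 1/5 ≈ 0.20000)
k(C) = -1 + C/5 (k(C) = -1 + C*(1/5) = -1 + C/5)
-16159 - k(51) = -16159 - (-1 + (1/5)*51) = -16159 - (-1 + 51/5) = -16159 - 1*46/5 = -16159 - 46/5 = -80841/5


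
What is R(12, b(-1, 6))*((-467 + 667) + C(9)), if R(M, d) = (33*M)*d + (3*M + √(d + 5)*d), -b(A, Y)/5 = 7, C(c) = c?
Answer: -2889216 - 7315*I*√30 ≈ -2.8892e+6 - 40066.0*I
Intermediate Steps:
b(A, Y) = -35 (b(A, Y) = -5*7 = -35)
R(M, d) = 3*M + d*√(5 + d) + 33*M*d (R(M, d) = 33*M*d + (3*M + √(5 + d)*d) = 33*M*d + (3*M + d*√(5 + d)) = 3*M + d*√(5 + d) + 33*M*d)
R(12, b(-1, 6))*((-467 + 667) + C(9)) = (3*12 - 35*√(5 - 35) + 33*12*(-35))*((-467 + 667) + 9) = (36 - 35*I*√30 - 13860)*(200 + 9) = (36 - 35*I*√30 - 13860)*209 = (-13824 - 35*I*√30)*209 = -2889216 - 7315*I*√30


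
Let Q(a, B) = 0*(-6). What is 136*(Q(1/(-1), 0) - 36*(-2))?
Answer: 9792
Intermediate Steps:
Q(a, B) = 0
136*(Q(1/(-1), 0) - 36*(-2)) = 136*(0 - 36*(-2)) = 136*(0 + 72) = 136*72 = 9792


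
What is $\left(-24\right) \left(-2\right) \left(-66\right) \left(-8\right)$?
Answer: $25344$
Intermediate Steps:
$\left(-24\right) \left(-2\right) \left(-66\right) \left(-8\right) = 48 \left(-66\right) \left(-8\right) = \left(-3168\right) \left(-8\right) = 25344$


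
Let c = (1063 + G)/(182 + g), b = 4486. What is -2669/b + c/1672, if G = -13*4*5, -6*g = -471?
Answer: -52677123/88813828 ≈ -0.59312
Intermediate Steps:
g = 157/2 (g = -1/6*(-471) = 157/2 ≈ 78.500)
G = -260 (G = -52*5 = -260)
c = 1606/521 (c = (1063 - 260)/(182 + 157/2) = 803/(521/2) = 803*(2/521) = 1606/521 ≈ 3.0825)
-2669/b + c/1672 = -2669/4486 + (1606/521)/1672 = -2669*1/4486 + (1606/521)*(1/1672) = -2669/4486 + 73/39596 = -52677123/88813828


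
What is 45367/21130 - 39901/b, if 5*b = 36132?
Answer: -1288170103/381734580 ≈ -3.3745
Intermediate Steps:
b = 36132/5 (b = (⅕)*36132 = 36132/5 ≈ 7226.4)
45367/21130 - 39901/b = 45367/21130 - 39901/36132/5 = 45367*(1/21130) - 39901*5/36132 = 45367/21130 - 199505/36132 = -1288170103/381734580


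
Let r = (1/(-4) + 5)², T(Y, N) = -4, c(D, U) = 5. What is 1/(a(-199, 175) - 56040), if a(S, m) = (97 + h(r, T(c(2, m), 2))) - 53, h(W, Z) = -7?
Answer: -1/56003 ≈ -1.7856e-5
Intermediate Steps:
r = 361/16 (r = (1*(-¼) + 5)² = (-¼ + 5)² = (19/4)² = 361/16 ≈ 22.563)
a(S, m) = 37 (a(S, m) = (97 - 7) - 53 = 90 - 53 = 37)
1/(a(-199, 175) - 56040) = 1/(37 - 56040) = 1/(-56003) = -1/56003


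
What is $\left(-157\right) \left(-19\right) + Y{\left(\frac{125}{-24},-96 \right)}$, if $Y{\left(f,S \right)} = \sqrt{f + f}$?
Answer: $2983 + \frac{5 i \sqrt{15}}{6} \approx 2983.0 + 3.2275 i$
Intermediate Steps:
$Y{\left(f,S \right)} = \sqrt{2} \sqrt{f}$ ($Y{\left(f,S \right)} = \sqrt{2 f} = \sqrt{2} \sqrt{f}$)
$\left(-157\right) \left(-19\right) + Y{\left(\frac{125}{-24},-96 \right)} = \left(-157\right) \left(-19\right) + \sqrt{2} \sqrt{\frac{125}{-24}} = 2983 + \sqrt{2} \sqrt{125 \left(- \frac{1}{24}\right)} = 2983 + \sqrt{2} \sqrt{- \frac{125}{24}} = 2983 + \sqrt{2} \frac{5 i \sqrt{30}}{12} = 2983 + \frac{5 i \sqrt{15}}{6}$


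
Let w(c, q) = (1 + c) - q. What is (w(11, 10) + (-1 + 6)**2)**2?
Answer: 729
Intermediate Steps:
w(c, q) = 1 + c - q
(w(11, 10) + (-1 + 6)**2)**2 = ((1 + 11 - 1*10) + (-1 + 6)**2)**2 = ((1 + 11 - 10) + 5**2)**2 = (2 + 25)**2 = 27**2 = 729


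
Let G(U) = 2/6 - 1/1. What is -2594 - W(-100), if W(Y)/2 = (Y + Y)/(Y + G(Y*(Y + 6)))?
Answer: -392294/151 ≈ -2598.0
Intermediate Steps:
G(U) = -2/3 (G(U) = 2*(1/6) - 1*1 = 1/3 - 1 = -2/3)
W(Y) = 4*Y/(-2/3 + Y) (W(Y) = 2*((Y + Y)/(Y - 2/3)) = 2*((2*Y)/(-2/3 + Y)) = 2*(2*Y/(-2/3 + Y)) = 4*Y/(-2/3 + Y))
-2594 - W(-100) = -2594 - 12*(-100)/(-2 + 3*(-100)) = -2594 - 12*(-100)/(-2 - 300) = -2594 - 12*(-100)/(-302) = -2594 - 12*(-100)*(-1)/302 = -2594 - 1*600/151 = -2594 - 600/151 = -392294/151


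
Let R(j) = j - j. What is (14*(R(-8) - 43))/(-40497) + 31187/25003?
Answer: 1278031745/1012546491 ≈ 1.2622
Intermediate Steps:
R(j) = 0
(14*(R(-8) - 43))/(-40497) + 31187/25003 = (14*(0 - 43))/(-40497) + 31187/25003 = (14*(-43))*(-1/40497) + 31187*(1/25003) = -602*(-1/40497) + 31187/25003 = 602/40497 + 31187/25003 = 1278031745/1012546491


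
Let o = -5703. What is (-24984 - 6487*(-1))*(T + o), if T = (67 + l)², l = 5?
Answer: 9599943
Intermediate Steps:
T = 5184 (T = (67 + 5)² = 72² = 5184)
(-24984 - 6487*(-1))*(T + o) = (-24984 - 6487*(-1))*(5184 - 5703) = (-24984 + 6487)*(-519) = -18497*(-519) = 9599943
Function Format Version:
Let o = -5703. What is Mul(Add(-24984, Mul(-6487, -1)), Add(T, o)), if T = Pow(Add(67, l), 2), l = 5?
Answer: 9599943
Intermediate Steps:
T = 5184 (T = Pow(Add(67, 5), 2) = Pow(72, 2) = 5184)
Mul(Add(-24984, Mul(-6487, -1)), Add(T, o)) = Mul(Add(-24984, Mul(-6487, -1)), Add(5184, -5703)) = Mul(Add(-24984, 6487), -519) = Mul(-18497, -519) = 9599943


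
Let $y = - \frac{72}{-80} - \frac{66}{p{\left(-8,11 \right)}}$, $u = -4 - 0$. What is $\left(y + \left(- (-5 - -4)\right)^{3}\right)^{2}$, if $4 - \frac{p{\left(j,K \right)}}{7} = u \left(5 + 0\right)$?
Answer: $\frac{44521}{19600} \approx 2.2715$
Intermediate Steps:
$u = -4$ ($u = -4 + 0 = -4$)
$p{\left(j,K \right)} = 168$ ($p{\left(j,K \right)} = 28 - 7 \left(- 4 \left(5 + 0\right)\right) = 28 - 7 \left(\left(-4\right) 5\right) = 28 - -140 = 28 + 140 = 168$)
$y = \frac{71}{140}$ ($y = - \frac{72}{-80} - \frac{66}{168} = \left(-72\right) \left(- \frac{1}{80}\right) - \frac{11}{28} = \frac{9}{10} - \frac{11}{28} = \frac{71}{140} \approx 0.50714$)
$\left(y + \left(- (-5 - -4)\right)^{3}\right)^{2} = \left(\frac{71}{140} + \left(- (-5 - -4)\right)^{3}\right)^{2} = \left(\frac{71}{140} + \left(- (-5 + 4)\right)^{3}\right)^{2} = \left(\frac{71}{140} + \left(\left(-1\right) \left(-1\right)\right)^{3}\right)^{2} = \left(\frac{71}{140} + 1^{3}\right)^{2} = \left(\frac{71}{140} + 1\right)^{2} = \left(\frac{211}{140}\right)^{2} = \frac{44521}{19600}$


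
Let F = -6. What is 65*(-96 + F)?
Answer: -6630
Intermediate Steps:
65*(-96 + F) = 65*(-96 - 6) = 65*(-102) = -6630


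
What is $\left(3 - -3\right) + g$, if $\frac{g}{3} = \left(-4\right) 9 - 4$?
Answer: $-114$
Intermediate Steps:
$g = -120$ ($g = 3 \left(\left(-4\right) 9 - 4\right) = 3 \left(-36 - 4\right) = 3 \left(-40\right) = -120$)
$\left(3 - -3\right) + g = \left(3 - -3\right) - 120 = \left(3 + 3\right) - 120 = 6 - 120 = -114$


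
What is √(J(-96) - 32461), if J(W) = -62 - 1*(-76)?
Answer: I*√32447 ≈ 180.13*I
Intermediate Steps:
J(W) = 14 (J(W) = -62 + 76 = 14)
√(J(-96) - 32461) = √(14 - 32461) = √(-32447) = I*√32447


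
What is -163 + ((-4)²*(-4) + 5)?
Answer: -222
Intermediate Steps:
-163 + ((-4)²*(-4) + 5) = -163 + (16*(-4) + 5) = -163 + (-64 + 5) = -163 - 59 = -222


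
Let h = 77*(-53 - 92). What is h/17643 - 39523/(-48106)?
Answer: 160200799/848734158 ≈ 0.18875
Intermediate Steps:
h = -11165 (h = 77*(-145) = -11165)
h/17643 - 39523/(-48106) = -11165/17643 - 39523/(-48106) = -11165*1/17643 - 39523*(-1/48106) = -11165/17643 + 39523/48106 = 160200799/848734158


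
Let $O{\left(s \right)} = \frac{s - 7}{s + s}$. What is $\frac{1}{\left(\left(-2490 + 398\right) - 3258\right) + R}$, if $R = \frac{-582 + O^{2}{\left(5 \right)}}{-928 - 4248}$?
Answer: $- \frac{129400}{692275451} \approx -0.00018692$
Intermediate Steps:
$O{\left(s \right)} = \frac{-7 + s}{2 s}$
$R = \frac{14549}{129400}$ ($R = \frac{-582 + \left(\frac{-7 + 5}{2 \cdot 5}\right)^{2}}{-928 - 4248} = \frac{-582 + \left(\frac{1}{2} \cdot \frac{1}{5} \left(-2\right)\right)^{2}}{-5176} = \left(-582 + \left(- \frac{1}{5}\right)^{2}\right) \left(- \frac{1}{5176}\right) = \left(-582 + \frac{1}{25}\right) \left(- \frac{1}{5176}\right) = \left(- \frac{14549}{25}\right) \left(- \frac{1}{5176}\right) = \frac{14549}{129400} \approx 0.11243$)
$\frac{1}{\left(\left(-2490 + 398\right) - 3258\right) + R} = \frac{1}{\left(\left(-2490 + 398\right) - 3258\right) + \frac{14549}{129400}} = \frac{1}{\left(-2092 - 3258\right) + \frac{14549}{129400}} = \frac{1}{-5350 + \frac{14549}{129400}} = \frac{1}{- \frac{692275451}{129400}} = - \frac{129400}{692275451}$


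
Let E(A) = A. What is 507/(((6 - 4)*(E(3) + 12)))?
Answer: 169/10 ≈ 16.900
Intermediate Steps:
507/(((6 - 4)*(E(3) + 12))) = 507/(((6 - 4)*(3 + 12))) = 507/((2*15)) = 507/30 = 507*(1/30) = 169/10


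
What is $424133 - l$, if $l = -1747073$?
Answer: $2171206$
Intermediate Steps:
$424133 - l = 424133 - -1747073 = 424133 + 1747073 = 2171206$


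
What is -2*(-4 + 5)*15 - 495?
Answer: -525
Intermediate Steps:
-2*(-4 + 5)*15 - 495 = -2*1*15 - 495 = -2*15 - 495 = -30 - 495 = -525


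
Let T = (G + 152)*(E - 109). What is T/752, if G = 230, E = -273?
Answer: -36481/188 ≈ -194.05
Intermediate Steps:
T = -145924 (T = (230 + 152)*(-273 - 109) = 382*(-382) = -145924)
T/752 = -145924/752 = -145924*1/752 = -36481/188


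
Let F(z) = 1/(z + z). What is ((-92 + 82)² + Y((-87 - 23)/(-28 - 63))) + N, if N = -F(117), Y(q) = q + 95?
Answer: 321383/1638 ≈ 196.20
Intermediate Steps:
Y(q) = 95 + q
F(z) = 1/(2*z)
N = -1/234 (N = -1/(2*117) = -1*1/234 = -1/234 ≈ -0.0042735)
((-92 + 82)² + Y((-87 - 23)/(-28 - 63))) + N = ((-92 + 82)² + (95 + (-87 - 23)/(-28 - 63))) - 1/234 = ((-10)² + (95 - 110/(-91))) - 1/234 = (100 + (95 - 110*(-1/91))) - 1/234 = (100 + (95 + 110/91)) - 1/234 = (100 + 8755/91) - 1/234 = 17855/91 - 1/234 = 321383/1638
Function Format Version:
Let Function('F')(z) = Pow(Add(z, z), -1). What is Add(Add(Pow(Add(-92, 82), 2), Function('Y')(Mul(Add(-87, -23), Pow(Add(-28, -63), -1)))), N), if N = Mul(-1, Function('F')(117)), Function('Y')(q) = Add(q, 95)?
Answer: Rational(321383, 1638) ≈ 196.20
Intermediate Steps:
Function('Y')(q) = Add(95, q)
Function('F')(z) = Mul(Rational(1, 2), Pow(z, -1)) (Function('F')(z) = Pow(Mul(2, z), -1) = Mul(Rational(1, 2), Pow(z, -1)))
N = Rational(-1, 234) (N = Mul(-1, Mul(Rational(1, 2), Pow(117, -1))) = Mul(-1, Mul(Rational(1, 2), Rational(1, 117))) = Mul(-1, Rational(1, 234)) = Rational(-1, 234) ≈ -0.0042735)
Add(Add(Pow(Add(-92, 82), 2), Function('Y')(Mul(Add(-87, -23), Pow(Add(-28, -63), -1)))), N) = Add(Add(Pow(Add(-92, 82), 2), Add(95, Mul(Add(-87, -23), Pow(Add(-28, -63), -1)))), Rational(-1, 234)) = Add(Add(Pow(-10, 2), Add(95, Mul(-110, Pow(-91, -1)))), Rational(-1, 234)) = Add(Add(100, Add(95, Mul(-110, Rational(-1, 91)))), Rational(-1, 234)) = Add(Add(100, Add(95, Rational(110, 91))), Rational(-1, 234)) = Add(Add(100, Rational(8755, 91)), Rational(-1, 234)) = Add(Rational(17855, 91), Rational(-1, 234)) = Rational(321383, 1638)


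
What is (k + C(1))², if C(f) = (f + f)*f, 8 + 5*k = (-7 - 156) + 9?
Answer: 23104/25 ≈ 924.16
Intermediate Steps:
k = -162/5 (k = -8/5 + ((-7 - 156) + 9)/5 = -8/5 + (-163 + 9)/5 = -8/5 + (⅕)*(-154) = -8/5 - 154/5 = -162/5 ≈ -32.400)
C(f) = 2*f² (C(f) = (2*f)*f = 2*f²)
(k + C(1))² = (-162/5 + 2*1²)² = (-162/5 + 2*1)² = (-162/5 + 2)² = (-152/5)² = 23104/25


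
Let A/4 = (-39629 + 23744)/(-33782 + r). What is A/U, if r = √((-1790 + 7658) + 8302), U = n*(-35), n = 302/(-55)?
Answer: 281090370/28720435409 + 58245*√14170/201043047863 ≈ 0.0098216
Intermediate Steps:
n = -302/55 (n = 302*(-1/55) = -302/55 ≈ -5.4909)
U = 2114/11 (U = -302/55*(-35) = 2114/11 ≈ 192.18)
r = √14170 (r = √(5868 + 8302) = √14170 ≈ 119.04)
A = -63540/(-33782 + √14170) (A = 4*((-39629 + 23744)/(-33782 + √14170)) = 4*(-15885/(-33782 + √14170)) = -63540/(-33782 + √14170) ≈ 1.8875)
A/U = (357751380/190201559 + 10590*√14170/190201559)/(2114/11) = (357751380/190201559 + 10590*√14170/190201559)*(11/2114) = 281090370/28720435409 + 58245*√14170/201043047863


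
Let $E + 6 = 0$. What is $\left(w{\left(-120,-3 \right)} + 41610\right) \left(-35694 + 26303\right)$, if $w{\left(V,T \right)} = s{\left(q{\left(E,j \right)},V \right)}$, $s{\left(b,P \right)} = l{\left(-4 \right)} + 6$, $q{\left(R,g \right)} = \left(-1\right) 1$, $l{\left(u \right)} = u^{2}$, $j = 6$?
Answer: $-390966112$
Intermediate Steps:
$E = -6$ ($E = -6 + 0 = -6$)
$q{\left(R,g \right)} = -1$
$s{\left(b,P \right)} = 22$ ($s{\left(b,P \right)} = \left(-4\right)^{2} + 6 = 16 + 6 = 22$)
$w{\left(V,T \right)} = 22$
$\left(w{\left(-120,-3 \right)} + 41610\right) \left(-35694 + 26303\right) = \left(22 + 41610\right) \left(-35694 + 26303\right) = 41632 \left(-9391\right) = -390966112$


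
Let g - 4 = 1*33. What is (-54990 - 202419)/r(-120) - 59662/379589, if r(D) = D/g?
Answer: 1205082987299/15183560 ≈ 79368.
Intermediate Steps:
g = 37 (g = 4 + 1*33 = 4 + 33 = 37)
r(D) = D/37
(-54990 - 202419)/r(-120) - 59662/379589 = (-54990 - 202419)/(((1/37)*(-120))) - 59662/379589 = -257409/(-120/37) - 59662*1/379589 = -257409*(-37/120) - 59662/379589 = 3174711/40 - 59662/379589 = 1205082987299/15183560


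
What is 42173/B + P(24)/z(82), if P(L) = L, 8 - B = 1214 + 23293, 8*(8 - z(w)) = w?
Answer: -910487/73497 ≈ -12.388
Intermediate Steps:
z(w) = 8 - w/8
B = -24499 (B = 8 - (1214 + 23293) = 8 - 1*24507 = 8 - 24507 = -24499)
42173/B + P(24)/z(82) = 42173/(-24499) + 24/(8 - ⅛*82) = 42173*(-1/24499) + 24/(8 - 41/4) = -42173/24499 + 24/(-9/4) = -42173/24499 + 24*(-4/9) = -42173/24499 - 32/3 = -910487/73497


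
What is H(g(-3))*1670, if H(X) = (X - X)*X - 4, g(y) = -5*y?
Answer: -6680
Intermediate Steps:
H(X) = -4 (H(X) = 0*X - 4 = 0 - 4 = -4)
H(g(-3))*1670 = -4*1670 = -6680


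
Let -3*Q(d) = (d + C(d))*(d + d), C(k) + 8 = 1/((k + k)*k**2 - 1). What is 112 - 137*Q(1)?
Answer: -436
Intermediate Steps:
C(k) = -8 + 1/(-1 + 2*k**3) (C(k) = -8 + 1/((k + k)*k**2 - 1) = -8 + 1/((2*k)*k**2 - 1) = -8 + 1/(2*k**3 - 1) = -8 + 1/(-1 + 2*k**3))
Q(d) = -2*d*(d + (9 - 16*d**3)/(-1 + 2*d**3))/3 (Q(d) = -(d + (9 - 16*d**3)/(-1 + 2*d**3))*(d + d)/3 = -(d + (9 - 16*d**3)/(-1 + 2*d**3))*2*d/3 = -2*d*(d + (9 - 16*d**3)/(-1 + 2*d**3))/3)
112 - 137*Q(1) = 112 - 274*(-9 + 1 - 2*1**4 + 16*1**3)/(3*(-1 + 2*1**3)) = 112 - 274*(-9 + 1 - 2*1 + 16*1)/(3*(-1 + 2*1)) = 112 - 274*(-9 + 1 - 2 + 16)/(3*(-1 + 2)) = 112 - 274*6/(3*1) = 112 - 274*6/3 = 112 - 137*4 = 112 - 548 = -436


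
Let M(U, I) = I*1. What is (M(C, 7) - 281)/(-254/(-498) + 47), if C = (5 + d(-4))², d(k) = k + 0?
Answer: -34113/5915 ≈ -5.7672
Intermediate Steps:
d(k) = k
C = 1 (C = (5 - 4)² = 1² = 1)
M(U, I) = I
(M(C, 7) - 281)/(-254/(-498) + 47) = (7 - 281)/(-254/(-498) + 47) = -274/(-254*(-1/498) + 47) = -274/(127/249 + 47) = -274/11830/249 = -274*249/11830 = -34113/5915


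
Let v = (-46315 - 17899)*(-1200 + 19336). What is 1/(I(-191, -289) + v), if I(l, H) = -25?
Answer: -1/1164585129 ≈ -8.5867e-10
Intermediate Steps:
v = -1164585104 (v = -64214*18136 = -1164585104)
1/(I(-191, -289) + v) = 1/(-25 - 1164585104) = 1/(-1164585129) = -1/1164585129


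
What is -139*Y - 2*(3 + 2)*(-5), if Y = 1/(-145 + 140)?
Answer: 389/5 ≈ 77.800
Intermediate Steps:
Y = -⅕ (Y = 1/(-5) = -⅕ ≈ -0.20000)
-139*Y - 2*(3 + 2)*(-5) = -139*(-⅕) - 2*(3 + 2)*(-5) = 139/5 - 10*(-5) = 139/5 + 50 = 389/5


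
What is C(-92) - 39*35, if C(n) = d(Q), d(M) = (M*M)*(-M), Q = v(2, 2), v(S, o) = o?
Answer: -1373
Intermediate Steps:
Q = 2
d(M) = -M³ (d(M) = M²*(-M) = -M³)
C(n) = -8 (C(n) = -1*2³ = -1*8 = -8)
C(-92) - 39*35 = -8 - 39*35 = -8 - 1*1365 = -8 - 1365 = -1373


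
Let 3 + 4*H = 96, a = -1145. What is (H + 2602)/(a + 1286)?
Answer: 10501/564 ≈ 18.619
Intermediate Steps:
H = 93/4 (H = -¾ + (¼)*96 = -¾ + 24 = 93/4 ≈ 23.250)
(H + 2602)/(a + 1286) = (93/4 + 2602)/(-1145 + 1286) = (10501/4)/141 = (10501/4)*(1/141) = 10501/564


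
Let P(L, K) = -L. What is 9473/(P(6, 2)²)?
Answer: 9473/36 ≈ 263.14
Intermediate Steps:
9473/(P(6, 2)²) = 9473/((-1*6)²) = 9473/((-6)²) = 9473/36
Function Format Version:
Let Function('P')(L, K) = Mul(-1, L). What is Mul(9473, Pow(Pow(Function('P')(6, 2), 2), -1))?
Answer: Rational(9473, 36) ≈ 263.14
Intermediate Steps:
Mul(9473, Pow(Pow(Function('P')(6, 2), 2), -1)) = Mul(9473, Pow(Pow(Mul(-1, 6), 2), -1)) = Mul(9473, Pow(Pow(-6, 2), -1)) = Mul(9473, Pow(36, -1)) = Mul(9473, Rational(1, 36)) = Rational(9473, 36)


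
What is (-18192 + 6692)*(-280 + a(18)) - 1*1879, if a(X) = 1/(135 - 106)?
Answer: 93314009/29 ≈ 3.2177e+6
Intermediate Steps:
a(X) = 1/29
(-18192 + 6692)*(-280 + a(18)) - 1*1879 = (-18192 + 6692)*(-280 + 1/29) - 1*1879 = -11500*(-8119/29) - 1879 = 93368500/29 - 1879 = 93314009/29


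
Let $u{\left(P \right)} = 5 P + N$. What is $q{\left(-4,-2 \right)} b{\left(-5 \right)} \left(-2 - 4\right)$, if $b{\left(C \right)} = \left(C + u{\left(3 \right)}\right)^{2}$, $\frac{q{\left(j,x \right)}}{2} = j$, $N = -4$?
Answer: $1728$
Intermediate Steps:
$q{\left(j,x \right)} = 2 j$
$u{\left(P \right)} = -4 + 5 P$ ($u{\left(P \right)} = 5 P - 4 = -4 + 5 P$)
$b{\left(C \right)} = \left(11 + C\right)^{2}$ ($b{\left(C \right)} = \left(C + \left(-4 + 5 \cdot 3\right)\right)^{2} = \left(C + \left(-4 + 15\right)\right)^{2} = \left(C + 11\right)^{2} = \left(11 + C\right)^{2}$)
$q{\left(-4,-2 \right)} b{\left(-5 \right)} \left(-2 - 4\right) = 2 \left(-4\right) \left(11 - 5\right)^{2} \left(-2 - 4\right) = - 8 \cdot 6^{2} \left(-2 - 4\right) = \left(-8\right) 36 \left(-6\right) = \left(-288\right) \left(-6\right) = 1728$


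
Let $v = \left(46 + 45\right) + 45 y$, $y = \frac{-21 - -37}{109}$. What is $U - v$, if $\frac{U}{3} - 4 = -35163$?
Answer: $- \frac{11507632}{109} \approx -1.0557 \cdot 10^{5}$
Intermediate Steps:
$U = -105477$ ($U = 12 + 3 \left(-35163\right) = 12 - 105489 = -105477$)
$y = \frac{16}{109}$ ($y = \left(-21 + 37\right) \frac{1}{109} = 16 \cdot \frac{1}{109} = \frac{16}{109} \approx 0.14679$)
$v = \frac{10639}{109}$ ($v = \left(46 + 45\right) + 45 \cdot \frac{16}{109} = 91 + \frac{720}{109} = \frac{10639}{109} \approx 97.605$)
$U - v = -105477 - \frac{10639}{109} = - \frac{11507632}{109}$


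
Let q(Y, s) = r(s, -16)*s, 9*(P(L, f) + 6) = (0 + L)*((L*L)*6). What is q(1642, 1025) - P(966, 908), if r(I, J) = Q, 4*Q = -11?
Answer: -2403821107/4 ≈ -6.0095e+8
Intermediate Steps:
Q = -11/4 (Q = (¼)*(-11) = -11/4 ≈ -2.7500)
r(I, J) = -11/4
P(L, f) = -6 + 2*L³/3 (P(L, f) = -6 + ((0 + L)*((L*L)*6))/9 = -6 + (L*(L²*6))/9 = -6 + (L*(6*L²))/9 = -6 + (6*L³)/9 = -6 + 2*L³/3)
q(Y, s) = -11*s/4
q(1642, 1025) - P(966, 908) = -11/4*1025 - (-6 + (⅔)*966³) = -11275/4 - (-6 + (⅔)*901428696) = -11275/4 - (-6 + 600952464) = -11275/4 - 1*600952458 = -11275/4 - 600952458 = -2403821107/4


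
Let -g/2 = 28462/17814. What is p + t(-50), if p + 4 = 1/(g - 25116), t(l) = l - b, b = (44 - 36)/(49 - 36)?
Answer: -158853154331/2908576762 ≈ -54.615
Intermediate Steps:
b = 8/13 ≈ 0.61539
g = -28462/8907 (g = -56924/17814 = -2*14231/8907 = -28462/8907 ≈ -3.1955)
t(l) = -8/13 + l (t(l) = l - 1*8/13 = l - 8/13 = -8/13 + l)
p = -894955603/223736674 (p = -4 + 1/(-28462/8907 - 25116) = -4 + 1/(-223736674/8907) = -4 - 8907/223736674 = -894955603/223736674 ≈ -4.0000)
p + t(-50) = -894955603/223736674 + (-8/13 - 50) = -894955603/223736674 - 658/13 = -158853154331/2908576762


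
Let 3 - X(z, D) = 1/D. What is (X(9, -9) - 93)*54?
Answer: -4854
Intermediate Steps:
X(z, D) = 3 - 1/D
(X(9, -9) - 93)*54 = ((3 - 1/(-9)) - 93)*54 = ((3 - 1*(-⅑)) - 93)*54 = ((3 + ⅑) - 93)*54 = (28/9 - 93)*54 = -809/9*54 = -4854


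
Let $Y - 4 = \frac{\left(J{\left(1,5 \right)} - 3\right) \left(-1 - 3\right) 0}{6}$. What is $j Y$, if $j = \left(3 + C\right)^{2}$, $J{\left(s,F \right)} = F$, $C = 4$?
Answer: $196$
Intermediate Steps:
$j = 49$ ($j = \left(3 + 4\right)^{2} = 7^{2} = 49$)
$Y = 4$ ($Y = 4 + \frac{\left(5 - 3\right) \left(-1 - 3\right) 0}{6} = 4 + 2 \left(-4\right) 0 \cdot \frac{1}{6} = 4 + \left(-8\right) 0 \cdot \frac{1}{6} = 4 + 0 \cdot \frac{1}{6} = 4 + 0 = 4$)
$j Y = 49 \cdot 4 = 196$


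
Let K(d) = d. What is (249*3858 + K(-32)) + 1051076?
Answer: 2011686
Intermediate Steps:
(249*3858 + K(-32)) + 1051076 = (249*3858 - 32) + 1051076 = (960642 - 32) + 1051076 = 960610 + 1051076 = 2011686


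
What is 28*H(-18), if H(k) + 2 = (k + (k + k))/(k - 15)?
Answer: -112/11 ≈ -10.182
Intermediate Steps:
H(k) = -2 + 3*k/(-15 + k) (H(k) = -2 + (k + (k + k))/(k - 15) = -2 + (k + 2*k)/(-15 + k) = -2 + (3*k)/(-15 + k) = -2 + 3*k/(-15 + k))
28*H(-18) = 28*((30 - 18)/(-15 - 18)) = 28*(12/(-33)) = 28*(-1/33*12) = 28*(-4/11) = -112/11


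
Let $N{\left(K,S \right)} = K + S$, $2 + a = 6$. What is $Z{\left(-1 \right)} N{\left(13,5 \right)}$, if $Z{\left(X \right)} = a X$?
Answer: $-72$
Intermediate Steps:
$a = 4$ ($a = -2 + 6 = 4$)
$Z{\left(X \right)} = 4 X$
$Z{\left(-1 \right)} N{\left(13,5 \right)} = 4 \left(-1\right) \left(13 + 5\right) = \left(-4\right) 18 = -72$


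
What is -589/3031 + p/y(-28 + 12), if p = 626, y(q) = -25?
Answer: -1912131/75775 ≈ -25.234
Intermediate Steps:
-589/3031 + p/y(-28 + 12) = -589/3031 + 626/(-25) = -589*1/3031 + 626*(-1/25) = -589/3031 - 626/25 = -1912131/75775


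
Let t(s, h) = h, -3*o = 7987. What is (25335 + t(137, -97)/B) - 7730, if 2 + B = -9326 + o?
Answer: 633269746/35971 ≈ 17605.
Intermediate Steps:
o = -7987/3 (o = -1/3*7987 = -7987/3 ≈ -2662.3)
B = -35971/3 (B = -2 + (-9326 - 7987/3) = -2 - 35965/3 = -35971/3 ≈ -11990.)
(25335 + t(137, -97)/B) - 7730 = (25335 - 97/(-35971/3)) - 7730 = (25335 - 97*(-3/35971)) - 7730 = (25335 + 291/35971) - 7730 = 911325576/35971 - 7730 = 633269746/35971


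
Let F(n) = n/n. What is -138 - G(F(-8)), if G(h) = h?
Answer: -139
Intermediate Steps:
F(n) = 1
-138 - G(F(-8)) = -138 - 1*1 = -138 - 1 = -139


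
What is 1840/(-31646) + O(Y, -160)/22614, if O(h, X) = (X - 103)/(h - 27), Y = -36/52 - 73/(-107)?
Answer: -775871570921/13443704888862 ≈ -0.057713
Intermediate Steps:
Y = -14/1391 (Y = -36*1/52 - 73*(-1/107) = -9/13 + 73/107 = -14/1391 ≈ -0.010065)
O(h, X) = (-103 + X)/(-27 + h)
1840/(-31646) + O(Y, -160)/22614 = 1840/(-31646) + ((-103 - 160)/(-27 - 14/1391))/22614 = 1840*(-1/31646) + (-263/(-37571/1391))*(1/22614) = -920/15823 - 1391/37571*(-263)*(1/22614) = -920/15823 + (365833/37571)*(1/22614) = -920/15823 + 365833/849630594 = -775871570921/13443704888862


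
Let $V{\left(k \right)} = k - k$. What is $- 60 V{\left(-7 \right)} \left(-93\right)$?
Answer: $0$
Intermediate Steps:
$V{\left(k \right)} = 0$
$- 60 V{\left(-7 \right)} \left(-93\right) = \left(-60\right) 0 \left(-93\right) = 0 \left(-93\right) = 0$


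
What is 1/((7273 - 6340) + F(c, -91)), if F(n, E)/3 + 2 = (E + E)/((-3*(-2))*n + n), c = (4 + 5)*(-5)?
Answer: 15/13931 ≈ 0.0010767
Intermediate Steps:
c = -45 (c = 9*(-5) = -45)
F(n, E) = -6 + 6*E/(7*n) (F(n, E) = -6 + 3*((E + E)/((-3*(-2))*n + n)) = -6 + 3*((2*E)/(6*n + n)) = -6 + 3*((2*E)/((7*n))) = -6 + 3*((2*E)*(1/(7*n))) = -6 + 3*(2*E/(7*n)) = -6 + 6*E/(7*n))
1/((7273 - 6340) + F(c, -91)) = 1/((7273 - 6340) + (-6 + (6/7)*(-91)/(-45))) = 1/(933 + (-6 + (6/7)*(-91)*(-1/45))) = 1/(933 + (-6 + 26/15)) = 1/(933 - 64/15) = 1/(13931/15) = 15/13931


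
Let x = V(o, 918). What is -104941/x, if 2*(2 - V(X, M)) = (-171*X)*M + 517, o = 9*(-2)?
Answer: 209882/2826117 ≈ 0.074265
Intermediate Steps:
o = -18
V(X, M) = -513/2 + 171*M*X/2 (V(X, M) = 2 - ((-171*X)*M + 517)/2 = 2 - (-171*M*X + 517)/2 = 2 - (517 - 171*M*X)/2 = 2 + (-517/2 + 171*M*X/2) = -513/2 + 171*M*X/2)
x = -2826117/2 (x = -513/2 + (171/2)*918*(-18) = -513/2 - 1412802 = -2826117/2 ≈ -1.4131e+6)
-104941/x = -104941/(-2826117/2) = -104941*(-2/2826117) = 209882/2826117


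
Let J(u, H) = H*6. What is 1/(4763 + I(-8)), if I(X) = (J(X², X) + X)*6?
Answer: 1/4427 ≈ 0.00022589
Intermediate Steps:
J(u, H) = 6*H
I(X) = 42*X (I(X) = (6*X + X)*6 = (7*X)*6 = 42*X)
1/(4763 + I(-8)) = 1/(4763 + 42*(-8)) = 1/(4763 - 336) = 1/4427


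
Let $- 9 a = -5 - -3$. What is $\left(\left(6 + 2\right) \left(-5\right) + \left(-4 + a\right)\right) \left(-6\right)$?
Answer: $\frac{788}{3} \approx 262.67$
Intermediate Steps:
$a = \frac{2}{9}$ ($a = - \frac{-5 - -3}{9} = - \frac{-5 + 3}{9} = \left(- \frac{1}{9}\right) \left(-2\right) = \frac{2}{9} \approx 0.22222$)
$\left(\left(6 + 2\right) \left(-5\right) + \left(-4 + a\right)\right) \left(-6\right) = \left(\left(6 + 2\right) \left(-5\right) + \left(-4 + \frac{2}{9}\right)\right) \left(-6\right) = \left(8 \left(-5\right) - \frac{34}{9}\right) \left(-6\right) = \left(-40 - \frac{34}{9}\right) \left(-6\right) = \left(- \frac{394}{9}\right) \left(-6\right) = \frac{788}{3}$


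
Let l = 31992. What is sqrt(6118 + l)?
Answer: sqrt(38110) ≈ 195.22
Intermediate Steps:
sqrt(6118 + l) = sqrt(6118 + 31992) = sqrt(38110)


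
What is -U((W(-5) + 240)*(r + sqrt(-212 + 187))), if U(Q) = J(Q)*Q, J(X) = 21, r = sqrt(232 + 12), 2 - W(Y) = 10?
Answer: -24360*I - 9744*sqrt(61) ≈ -76103.0 - 24360.0*I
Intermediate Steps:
W(Y) = -8 (W(Y) = 2 - 1*10 = 2 - 10 = -8)
r = 2*sqrt(61) (r = sqrt(244) = 2*sqrt(61) ≈ 15.620)
U(Q) = 21*Q
-U((W(-5) + 240)*(r + sqrt(-212 + 187))) = -21*(-8 + 240)*(2*sqrt(61) + sqrt(-212 + 187)) = -21*232*(2*sqrt(61) + sqrt(-25)) = -21*232*(2*sqrt(61) + 5*I) = -21*(464*sqrt(61) + 1160*I) = -(9744*sqrt(61) + 24360*I) = -24360*I - 9744*sqrt(61)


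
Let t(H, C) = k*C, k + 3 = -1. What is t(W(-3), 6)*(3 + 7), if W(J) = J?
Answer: -240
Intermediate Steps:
k = -4 (k = -3 - 1 = -4)
t(H, C) = -4*C
t(W(-3), 6)*(3 + 7) = (-4*6)*(3 + 7) = -24*10 = -240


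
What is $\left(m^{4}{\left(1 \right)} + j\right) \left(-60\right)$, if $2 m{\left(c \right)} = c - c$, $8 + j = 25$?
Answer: $-1020$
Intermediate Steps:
$j = 17$ ($j = -8 + 25 = 17$)
$m{\left(c \right)} = 0$ ($m{\left(c \right)} = \frac{c - c}{2} = \frac{1}{2} \cdot 0 = 0$)
$\left(m^{4}{\left(1 \right)} + j\right) \left(-60\right) = \left(0^{4} + 17\right) \left(-60\right) = \left(0 + 17\right) \left(-60\right) = 17 \left(-60\right) = -1020$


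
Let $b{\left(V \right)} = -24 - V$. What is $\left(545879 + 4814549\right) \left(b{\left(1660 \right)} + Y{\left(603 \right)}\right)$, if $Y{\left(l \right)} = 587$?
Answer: $-5880389516$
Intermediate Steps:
$\left(545879 + 4814549\right) \left(b{\left(1660 \right)} + Y{\left(603 \right)}\right) = \left(545879 + 4814549\right) \left(\left(-24 - 1660\right) + 587\right) = 5360428 \left(\left(-24 - 1660\right) + 587\right) = 5360428 \left(-1684 + 587\right) = 5360428 \left(-1097\right) = -5880389516$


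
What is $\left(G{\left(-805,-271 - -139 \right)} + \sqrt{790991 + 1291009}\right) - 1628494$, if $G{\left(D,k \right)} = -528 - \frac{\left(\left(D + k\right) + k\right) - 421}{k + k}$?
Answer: $- \frac{215031649}{132} + 20 \sqrt{5205} \approx -1.6276 \cdot 10^{6}$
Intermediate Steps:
$G{\left(D,k \right)} = -528 - \frac{-421 + D + 2 k}{2 k}$ ($G{\left(D,k \right)} = -528 - \frac{\left(D + 2 k\right) - 421}{2 k} = -528 - \left(-421 + D + 2 k\right) \frac{1}{2 k} = -528 - \frac{-421 + D + 2 k}{2 k}$)
$\left(G{\left(-805,-271 - -139 \right)} + \sqrt{790991 + 1291009}\right) - 1628494 = \left(\frac{421 - -805 - 1058 \left(-271 - -139\right)}{2 \left(-271 - -139\right)} + \sqrt{790991 + 1291009}\right) - 1628494 = \left(\frac{421 + 805 - 1058 \left(-271 + 139\right)}{2 \left(-271 + 139\right)} + \sqrt{2082000}\right) - 1628494 = \left(\frac{421 + 805 - -139656}{2 \left(-132\right)} + 20 \sqrt{5205}\right) - 1628494 = \left(\frac{1}{2} \left(- \frac{1}{132}\right) \left(421 + 805 + 139656\right) + 20 \sqrt{5205}\right) - 1628494 = \left(\frac{1}{2} \left(- \frac{1}{132}\right) 140882 + 20 \sqrt{5205}\right) - 1628494 = \left(- \frac{70441}{132} + 20 \sqrt{5205}\right) - 1628494 = - \frac{215031649}{132} + 20 \sqrt{5205}$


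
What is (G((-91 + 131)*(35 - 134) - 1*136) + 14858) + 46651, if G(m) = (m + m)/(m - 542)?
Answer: 142643467/2319 ≈ 61511.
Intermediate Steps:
G(m) = 2*m/(-542 + m) (G(m) = (2*m)/(-542 + m) = 2*m/(-542 + m))
(G((-91 + 131)*(35 - 134) - 1*136) + 14858) + 46651 = (2*((-91 + 131)*(35 - 134) - 1*136)/(-542 + ((-91 + 131)*(35 - 134) - 1*136)) + 14858) + 46651 = (2*(40*(-99) - 136)/(-542 + (40*(-99) - 136)) + 14858) + 46651 = (2*(-3960 - 136)/(-542 + (-3960 - 136)) + 14858) + 46651 = (2*(-4096)/(-542 - 4096) + 14858) + 46651 = (2*(-4096)/(-4638) + 14858) + 46651 = (2*(-4096)*(-1/4638) + 14858) + 46651 = (4096/2319 + 14858) + 46651 = 34459798/2319 + 46651 = 142643467/2319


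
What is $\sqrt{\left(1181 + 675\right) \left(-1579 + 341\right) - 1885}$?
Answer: $i \sqrt{2299613} \approx 1516.4 i$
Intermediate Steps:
$\sqrt{\left(1181 + 675\right) \left(-1579 + 341\right) - 1885} = \sqrt{1856 \left(-1238\right) - 1885} = \sqrt{-2297728 - 1885} = \sqrt{-2299613} = i \sqrt{2299613}$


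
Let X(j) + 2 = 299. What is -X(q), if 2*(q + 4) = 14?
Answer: -297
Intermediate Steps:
q = 3 (q = -4 + (½)*14 = -4 + 7 = 3)
X(j) = 297 (X(j) = -2 + 299 = 297)
-X(q) = -1*297 = -297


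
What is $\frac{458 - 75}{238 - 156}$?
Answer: $\frac{383}{82} \approx 4.6707$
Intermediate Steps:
$\frac{458 - 75}{238 - 156} = \frac{383}{82}$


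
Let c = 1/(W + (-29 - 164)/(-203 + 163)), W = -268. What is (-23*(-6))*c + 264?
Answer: 924536/3509 ≈ 263.48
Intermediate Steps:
c = -40/10527 (c = 1/(-268 + (-29 - 164)/(-203 + 163)) = 1/(-268 - 193/(-40)) = 1/(-268 - 193*(-1/40)) = 1/(-268 + 193/40) = 1/(-10527/40) = -40/10527 ≈ -0.0037998)
(-23*(-6))*c + 264 = -23*(-6)*(-40/10527) + 264 = 138*(-40/10527) + 264 = -1840/3509 + 264 = 924536/3509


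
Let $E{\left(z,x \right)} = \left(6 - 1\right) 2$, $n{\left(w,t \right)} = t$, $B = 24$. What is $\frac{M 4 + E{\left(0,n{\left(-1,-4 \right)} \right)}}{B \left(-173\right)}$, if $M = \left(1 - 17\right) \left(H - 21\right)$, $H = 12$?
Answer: $- \frac{293}{2076} \approx -0.14114$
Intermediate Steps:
$E{\left(z,x \right)} = 10$ ($E{\left(z,x \right)} = 5 \cdot 2 = 10$)
$M = 144$ ($M = \left(1 - 17\right) \left(12 - 21\right) = \left(-16\right) \left(-9\right) = 144$)
$\frac{M 4 + E{\left(0,n{\left(-1,-4 \right)} \right)}}{B \left(-173\right)} = \frac{144 \cdot 4 + 10}{24 \left(-173\right)} = \frac{576 + 10}{-4152} = 586 \left(- \frac{1}{4152}\right) = - \frac{293}{2076}$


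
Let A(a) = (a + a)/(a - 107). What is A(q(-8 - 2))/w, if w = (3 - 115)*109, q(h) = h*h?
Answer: 25/10682 ≈ 0.0023404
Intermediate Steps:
q(h) = h**2
A(a) = 2*a/(-107 + a) (A(a) = (2*a)/(-107 + a) = 2*a/(-107 + a))
w = -12208 (w = -112*109 = -12208)
A(q(-8 - 2))/w = (2*(-8 - 2)**2/(-107 + (-8 - 2)**2))/(-12208) = (2*(-10)**2/(-107 + (-10)**2))*(-1/12208) = (2*100/(-107 + 100))*(-1/12208) = (2*100/(-7))*(-1/12208) = (2*100*(-1/7))*(-1/12208) = -200/7*(-1/12208) = 25/10682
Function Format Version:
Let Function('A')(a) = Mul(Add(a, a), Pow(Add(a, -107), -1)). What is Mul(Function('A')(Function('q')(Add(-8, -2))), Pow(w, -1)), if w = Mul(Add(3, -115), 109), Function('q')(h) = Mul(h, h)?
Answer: Rational(25, 10682) ≈ 0.0023404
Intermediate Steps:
Function('q')(h) = Pow(h, 2)
Function('A')(a) = Mul(2, a, Pow(Add(-107, a), -1)) (Function('A')(a) = Mul(Mul(2, a), Pow(Add(-107, a), -1)) = Mul(2, a, Pow(Add(-107, a), -1)))
w = -12208 (w = Mul(-112, 109) = -12208)
Mul(Function('A')(Function('q')(Add(-8, -2))), Pow(w, -1)) = Mul(Mul(2, Pow(Add(-8, -2), 2), Pow(Add(-107, Pow(Add(-8, -2), 2)), -1)), Pow(-12208, -1)) = Mul(Mul(2, Pow(-10, 2), Pow(Add(-107, Pow(-10, 2)), -1)), Rational(-1, 12208)) = Mul(Mul(2, 100, Pow(Add(-107, 100), -1)), Rational(-1, 12208)) = Mul(Mul(2, 100, Pow(-7, -1)), Rational(-1, 12208)) = Mul(Mul(2, 100, Rational(-1, 7)), Rational(-1, 12208)) = Mul(Rational(-200, 7), Rational(-1, 12208)) = Rational(25, 10682)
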